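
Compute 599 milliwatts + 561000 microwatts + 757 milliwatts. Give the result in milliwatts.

In milliwatts:
  599 milliwatts → 599
  561000 microwatts = 561000 × 10^-3 milliwatts = 561
  757 milliwatts → 757
Sum: 599 + 561 + 757 = 1917

1917 milliwatts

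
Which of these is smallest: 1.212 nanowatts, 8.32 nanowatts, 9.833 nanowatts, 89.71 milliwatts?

1.212 nanowatts = 0.000000001212 watts
8.32 nanowatts = 0.00000000832 watts
9.833 nanowatts = 0.000000009833 watts
89.71 milliwatts = 0.08971 watts

1.212 nanowatts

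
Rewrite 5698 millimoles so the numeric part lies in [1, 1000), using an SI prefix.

5.698 moles

= 5.698 moles; mantissa already in [1, 1000).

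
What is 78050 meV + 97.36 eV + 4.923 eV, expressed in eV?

In eV:
  78050 meV = 78050 × 10⁻³ eV = 78.05
  97.36 eV → 97.36
  4.923 eV → 4.923
Sum: 78.05 + 97.36 + 4.923 = 180.333

180.333 eV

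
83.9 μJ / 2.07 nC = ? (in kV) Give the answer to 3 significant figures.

40.5 kV

(83.9e-6) / (2.07e-9) = 40.531e3 V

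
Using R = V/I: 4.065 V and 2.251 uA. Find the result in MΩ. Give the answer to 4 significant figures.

1.806 MΩ

(4.065) / (2.251 × 10^-6) = 1.80586 × 10^6 Ω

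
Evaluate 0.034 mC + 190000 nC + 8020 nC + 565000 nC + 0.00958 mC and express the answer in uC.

806.6 uC

In uC:
  0.034 mC = 0.034 × 10³ uC = 34
  190000 nC = 190000 × 10⁻³ uC = 190
  8020 nC = 8020 × 10⁻³ uC = 8.02
  565000 nC = 565000 × 10⁻³ uC = 565
  0.00958 mC = 0.00958 × 10³ uC = 9.58
Sum: 34 + 190 + 8.02 + 565 + 9.58 = 806.6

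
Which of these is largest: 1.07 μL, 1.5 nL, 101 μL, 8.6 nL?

1.07 μL = 0.00000107 L
1.5 nL = 0.0000000015 L
101 μL = 0.000101 L
8.6 nL = 0.0000000086 L

101 μL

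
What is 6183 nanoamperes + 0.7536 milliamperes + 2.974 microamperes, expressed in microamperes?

In microamperes:
  6183 nanoamperes = 6183e-3 microamperes = 6.183
  0.7536 milliamperes = 0.7536e3 microamperes = 753.6
  2.974 microamperes → 2.974
Sum: 6.183 + 753.6 + 2.974 = 762.757

762.757 microamperes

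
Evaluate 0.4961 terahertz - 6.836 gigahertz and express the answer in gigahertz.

In gigahertz:
  0.4961 terahertz = 0.4961 × 10^3 gigahertz = 496.1
  6.836 gigahertz → 6.836
Difference: 496.1 - 6.836 = 489.264

489.264 gigahertz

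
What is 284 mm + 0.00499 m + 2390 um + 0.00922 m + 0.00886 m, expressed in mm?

In mm:
  284 mm → 284
  0.00499 m = 0.00499e3 mm = 4.99
  2390 um = 2390e-3 mm = 2.39
  0.00922 m = 0.00922e3 mm = 9.22
  0.00886 m = 0.00886e3 mm = 8.86
Sum: 284 + 4.99 + 2.39 + 9.22 + 8.86 = 309.46

309.46 mm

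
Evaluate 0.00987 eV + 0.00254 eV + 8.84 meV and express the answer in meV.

In meV:
  0.00987 eV = 0.00987e3 meV = 9.87
  0.00254 eV = 0.00254e3 meV = 2.54
  8.84 meV → 8.84
Sum: 9.87 + 2.54 + 8.84 = 21.25

21.25 meV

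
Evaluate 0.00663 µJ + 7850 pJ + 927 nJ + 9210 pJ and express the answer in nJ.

950.69 nJ

In nJ:
  0.00663 µJ = 0.00663 × 10³ nJ = 6.63
  7850 pJ = 7850 × 10⁻³ nJ = 7.85
  927 nJ → 927
  9210 pJ = 9210 × 10⁻³ nJ = 9.21
Sum: 6.63 + 7.85 + 927 + 9.21 = 950.69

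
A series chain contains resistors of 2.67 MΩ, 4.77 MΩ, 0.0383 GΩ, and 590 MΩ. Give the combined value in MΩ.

635.74 MΩ

In MΩ:
  2.67 MΩ → 2.67
  4.77 MΩ → 4.77
  0.0383 GΩ = 0.0383 × 10³ MΩ = 38.3
  590 MΩ → 590
Sum: 2.67 + 4.77 + 38.3 + 590 = 635.74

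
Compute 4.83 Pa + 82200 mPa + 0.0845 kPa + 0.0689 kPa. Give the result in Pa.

In Pa:
  4.83 Pa → 4.83
  82200 mPa = 82200 × 10⁻³ Pa = 82.2
  0.0845 kPa = 0.0845 × 10³ Pa = 84.5
  0.0689 kPa = 0.0689 × 10³ Pa = 68.9
Sum: 4.83 + 82.2 + 84.5 + 68.9 = 240.43

240.43 Pa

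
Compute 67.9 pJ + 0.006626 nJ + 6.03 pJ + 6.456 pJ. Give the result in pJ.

In pJ:
  67.9 pJ → 67.9
  0.006626 nJ = 0.006626 × 10³ pJ = 6.626
  6.03 pJ → 6.03
  6.456 pJ → 6.456
Sum: 67.9 + 6.626 + 6.03 + 6.456 = 87.012

87.012 pJ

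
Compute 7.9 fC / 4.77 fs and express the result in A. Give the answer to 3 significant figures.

(7.9e-15) / (4.77e-15) = 1.6562 A

1.66 A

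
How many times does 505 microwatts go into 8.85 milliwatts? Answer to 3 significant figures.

(8.85e-3) / (505e-6) = 0.01752e3

17.5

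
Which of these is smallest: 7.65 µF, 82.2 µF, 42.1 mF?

7.65 µF = 0.00000765 F
82.2 µF = 0.0000822 F
42.1 mF = 0.0421 F

7.65 µF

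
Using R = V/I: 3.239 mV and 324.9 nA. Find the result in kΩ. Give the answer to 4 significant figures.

(3.239 × 10^-3) / (324.9 × 10^-9) = 0.00996922 × 10^6 Ω

9.969 kΩ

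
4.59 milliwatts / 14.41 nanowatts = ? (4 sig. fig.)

318500

(4.59e-3) / (14.41e-9) = 0.31853e6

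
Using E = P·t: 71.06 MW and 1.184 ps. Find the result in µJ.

84.13504 µJ

71.06e6 × 1.184e-12 = 84.13504e-6 J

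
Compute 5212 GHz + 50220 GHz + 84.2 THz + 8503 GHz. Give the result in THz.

148.135 THz

In THz:
  5212 GHz = 5212 × 10^-3 THz = 5.212
  50220 GHz = 50220 × 10^-3 THz = 50.22
  84.2 THz → 84.2
  8503 GHz = 8503 × 10^-3 THz = 8.503
Sum: 5.212 + 50.22 + 84.2 + 8.503 = 148.135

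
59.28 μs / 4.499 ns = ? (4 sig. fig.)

13180

(59.28 × 10^-6) / (4.499 × 10^-9) = 13.176 × 10^3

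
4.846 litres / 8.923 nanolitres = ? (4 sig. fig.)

543100000

(4.846) / (8.923 × 10^-9) = 0.54309 × 10^9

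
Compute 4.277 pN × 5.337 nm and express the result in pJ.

0.000000022826349 pJ

4.277e-12 × 5.337e-9 = 22.826349e-21 J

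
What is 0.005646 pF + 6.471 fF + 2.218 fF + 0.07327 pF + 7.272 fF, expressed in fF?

In fF:
  0.005646 pF = 0.005646 × 10³ fF = 5.646
  6.471 fF → 6.471
  2.218 fF → 2.218
  0.07327 pF = 0.07327 × 10³ fF = 73.27
  7.272 fF → 7.272
Sum: 5.646 + 6.471 + 2.218 + 73.27 + 7.272 = 94.877

94.877 fF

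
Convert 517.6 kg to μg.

kilo = 10^3, micro = 10^-6; factor is 10^9.
517.6 × 10^9 = 517600000000

517600000000 μg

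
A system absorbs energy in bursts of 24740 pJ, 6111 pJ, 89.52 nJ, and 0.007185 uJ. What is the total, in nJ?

127.556 nJ

In nJ:
  24740 pJ = 24740 × 10^-3 nJ = 24.74
  6111 pJ = 6111 × 10^-3 nJ = 6.111
  89.52 nJ → 89.52
  0.007185 uJ = 0.007185 × 10^3 nJ = 7.185
Sum: 24.74 + 6.111 + 89.52 + 7.185 = 127.556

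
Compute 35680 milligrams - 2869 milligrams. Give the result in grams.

32.811 grams

In grams:
  35680 milligrams = 35680e-3 grams = 35.68
  2869 milligrams = 2869e-3 grams = 2.869
Difference: 35.68 - 2.869 = 32.811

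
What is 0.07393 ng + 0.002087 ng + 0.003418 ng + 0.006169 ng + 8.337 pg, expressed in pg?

93.941 pg

In pg:
  0.07393 ng = 0.07393 × 10³ pg = 73.93
  0.002087 ng = 0.002087 × 10³ pg = 2.087
  0.003418 ng = 0.003418 × 10³ pg = 3.418
  0.006169 ng = 0.006169 × 10³ pg = 6.169
  8.337 pg → 8.337
Sum: 73.93 + 2.087 + 3.418 + 6.169 + 8.337 = 93.941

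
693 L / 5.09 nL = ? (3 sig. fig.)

(693) / (5.09 × 10^-9) = 136.1 × 10^9

136000000000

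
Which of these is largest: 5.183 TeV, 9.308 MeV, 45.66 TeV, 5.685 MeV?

45.66 TeV

5.183 TeV = 5183000000000 eV
9.308 MeV = 9308000 eV
45.66 TeV = 45660000000000 eV
5.685 MeV = 5685000 eV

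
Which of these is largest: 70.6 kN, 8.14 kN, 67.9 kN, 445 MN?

70.6 kN = 70600 N
8.14 kN = 8140 N
67.9 kN = 67900 N
445 MN = 445000000 N

445 MN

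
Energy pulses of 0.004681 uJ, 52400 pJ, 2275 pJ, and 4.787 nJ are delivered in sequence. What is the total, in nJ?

In nJ:
  0.004681 uJ = 0.004681 × 10³ nJ = 4.681
  52400 pJ = 52400 × 10⁻³ nJ = 52.4
  2275 pJ = 2275 × 10⁻³ nJ = 2.275
  4.787 nJ → 4.787
Sum: 4.681 + 52.4 + 2.275 + 4.787 = 64.143

64.143 nJ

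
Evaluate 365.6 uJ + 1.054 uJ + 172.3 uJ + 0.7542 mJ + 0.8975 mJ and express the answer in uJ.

2190.654 uJ

In uJ:
  365.6 uJ → 365.6
  1.054 uJ → 1.054
  172.3 uJ → 172.3
  0.7542 mJ = 0.7542e3 uJ = 754.2
  0.8975 mJ = 0.8975e3 uJ = 897.5
Sum: 365.6 + 1.054 + 172.3 + 754.2 + 897.5 = 2190.654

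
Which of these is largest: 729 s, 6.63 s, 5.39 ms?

729 s = 729 s
6.63 s = 6.63 s
5.39 ms = 0.00539 s

729 s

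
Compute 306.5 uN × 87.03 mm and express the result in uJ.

306.5 × 10⁻⁶ × 87.03 × 10⁻³ = 26674.695 × 10⁻⁹ J

26.674695 uJ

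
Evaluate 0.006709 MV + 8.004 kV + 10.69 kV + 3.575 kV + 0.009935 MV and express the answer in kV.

In kV:
  0.006709 MV = 0.006709 × 10^3 kV = 6.709
  8.004 kV → 8.004
  10.69 kV → 10.69
  3.575 kV → 3.575
  0.009935 MV = 0.009935 × 10^3 kV = 9.935
Sum: 6.709 + 8.004 + 10.69 + 3.575 + 9.935 = 38.913

38.913 kV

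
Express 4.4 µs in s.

0.0000044 s

micro = 10^-6, (no prefix) = 10^0; factor is 10^-6.
4.4 × 10^-6 = 0.0000044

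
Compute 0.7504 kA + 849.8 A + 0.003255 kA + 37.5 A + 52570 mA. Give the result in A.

In A:
  0.7504 kA = 0.7504e3 A = 750.4
  849.8 A → 849.8
  0.003255 kA = 0.003255e3 A = 3.255
  37.5 A → 37.5
  52570 mA = 52570e-3 A = 52.57
Sum: 750.4 + 849.8 + 3.255 + 37.5 + 52.57 = 1693.525

1693.525 A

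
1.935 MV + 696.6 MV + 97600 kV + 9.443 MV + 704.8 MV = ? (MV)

In MV:
  1.935 MV → 1.935
  696.6 MV → 696.6
  97600 kV = 97600 × 10⁻³ MV = 97.6
  9.443 MV → 9.443
  704.8 MV → 704.8
Sum: 1.935 + 696.6 + 97.6 + 9.443 + 704.8 = 1510.378

1510.378 MV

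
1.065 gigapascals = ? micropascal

1065000000000000 micropascals

giga = 10⁹, micro = 10⁻⁶; factor is 10¹⁵.
1.065 × 10¹⁵ = 1065000000000000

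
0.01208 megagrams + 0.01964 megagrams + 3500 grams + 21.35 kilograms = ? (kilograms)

In kilograms:
  0.01208 megagrams = 0.01208 × 10³ kilograms = 12.08
  0.01964 megagrams = 0.01964 × 10³ kilograms = 19.64
  3500 grams = 3500 × 10⁻³ kilograms = 3.5
  21.35 kilograms → 21.35
Sum: 12.08 + 19.64 + 3.5 + 21.35 = 56.57

56.57 kilograms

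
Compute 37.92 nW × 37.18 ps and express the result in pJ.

37.92e-9 × 37.18e-12 = 1409.8656e-21 J

0.0000014098656 pJ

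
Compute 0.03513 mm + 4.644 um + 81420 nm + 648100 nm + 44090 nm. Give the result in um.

813.384 um

In um:
  0.03513 mm = 0.03513 × 10^3 um = 35.13
  4.644 um → 4.644
  81420 nm = 81420 × 10^-3 um = 81.42
  648100 nm = 648100 × 10^-3 um = 648.1
  44090 nm = 44090 × 10^-3 um = 44.09
Sum: 35.13 + 4.644 + 81.42 + 648.1 + 44.09 = 813.384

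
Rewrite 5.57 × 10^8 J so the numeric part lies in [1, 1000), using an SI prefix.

= 557 × 10^6 J; 10^6 is mega.

557 MJ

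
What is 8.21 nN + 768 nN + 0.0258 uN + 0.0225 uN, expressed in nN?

824.51 nN

In nN:
  8.21 nN → 8.21
  768 nN → 768
  0.0258 uN = 0.0258 × 10³ nN = 25.8
  0.0225 uN = 0.0225 × 10³ nN = 22.5
Sum: 8.21 + 768 + 25.8 + 22.5 = 824.51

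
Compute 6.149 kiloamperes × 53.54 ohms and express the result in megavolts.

0.32921746 megavolts

6.149 × 10³ × 53.54 = 329.21746 × 10³ V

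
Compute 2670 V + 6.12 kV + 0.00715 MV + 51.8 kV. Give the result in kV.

67.74 kV

In kV:
  2670 V = 2670 × 10⁻³ kV = 2.67
  6.12 kV → 6.12
  0.00715 MV = 0.00715 × 10³ kV = 7.15
  51.8 kV → 51.8
Sum: 2.67 + 6.12 + 7.15 + 51.8 = 67.74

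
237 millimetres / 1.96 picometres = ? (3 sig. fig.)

(237 × 10⁻³) / (1.96 × 10⁻¹²) = 120.9 × 10⁹

121000000000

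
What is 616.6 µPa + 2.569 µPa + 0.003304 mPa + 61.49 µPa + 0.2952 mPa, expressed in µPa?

In µPa:
  616.6 µPa → 616.6
  2.569 µPa → 2.569
  0.003304 mPa = 0.003304 × 10³ µPa = 3.304
  61.49 µPa → 61.49
  0.2952 mPa = 0.2952 × 10³ µPa = 295.2
Sum: 616.6 + 2.569 + 3.304 + 61.49 + 295.2 = 979.163

979.163 µPa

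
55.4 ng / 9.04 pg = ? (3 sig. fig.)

6130

(55.4 × 10⁻⁹) / (9.04 × 10⁻¹²) = 6.128 × 10³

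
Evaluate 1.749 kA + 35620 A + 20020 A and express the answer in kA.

57.389 kA

In kA:
  1.749 kA → 1.749
  35620 A = 35620e-3 kA = 35.62
  20020 A = 20020e-3 kA = 20.02
Sum: 1.749 + 35.62 + 20.02 = 57.389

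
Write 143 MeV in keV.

mega = 10⁶, kilo = 10³; factor is 10³.
143 × 10³ = 143000

143000 keV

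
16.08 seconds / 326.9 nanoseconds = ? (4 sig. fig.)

49190000

(16.08) / (326.9 × 10^-9) = 0.049189 × 10^9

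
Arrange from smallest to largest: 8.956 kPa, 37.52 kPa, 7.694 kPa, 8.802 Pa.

8.802 Pa < 7.694 kPa < 8.956 kPa < 37.52 kPa

8.956 kPa = 8956 Pa
37.52 kPa = 37520 Pa
7.694 kPa = 7694 Pa
8.802 Pa = 8.802 Pa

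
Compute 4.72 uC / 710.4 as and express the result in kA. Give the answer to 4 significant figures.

6644000 kA

(4.72 × 10^-6) / (710.4 × 10^-18) = 0.00664414 × 10^12 A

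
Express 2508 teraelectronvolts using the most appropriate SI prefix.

2.508 petaelectronvolts

= 2.508 × 10¹⁵ electronvolts; 10¹⁵ is peta.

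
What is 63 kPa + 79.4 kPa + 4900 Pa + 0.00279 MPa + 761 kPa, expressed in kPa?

In kPa:
  63 kPa → 63
  79.4 kPa → 79.4
  4900 Pa = 4900 × 10⁻³ kPa = 4.9
  0.00279 MPa = 0.00279 × 10³ kPa = 2.79
  761 kPa → 761
Sum: 63 + 79.4 + 4.9 + 2.79 + 761 = 911.09

911.09 kPa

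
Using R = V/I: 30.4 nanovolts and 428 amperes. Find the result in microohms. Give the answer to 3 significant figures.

0.0000710 microohms

(30.4e-9) / (428) = 0.071028e-9 Ω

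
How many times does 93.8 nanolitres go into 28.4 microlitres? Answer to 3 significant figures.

303

(28.4 × 10⁻⁶) / (93.8 × 10⁻⁹) = 0.3028 × 10³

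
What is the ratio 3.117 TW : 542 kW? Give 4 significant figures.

5751000

(3.117 × 10¹²) / (542 × 10³) = 0.0057509 × 10⁹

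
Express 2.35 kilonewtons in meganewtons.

0.00235 meganewtons

kilo = 1e3, mega = 1e6; factor is 1e-3.
2.35 × 1e-3 = 0.00235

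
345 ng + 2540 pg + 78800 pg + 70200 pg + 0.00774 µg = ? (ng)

In ng:
  345 ng → 345
  2540 pg = 2540 × 10⁻³ ng = 2.54
  78800 pg = 78800 × 10⁻³ ng = 78.8
  70200 pg = 70200 × 10⁻³ ng = 70.2
  0.00774 µg = 0.00774 × 10³ ng = 7.74
Sum: 345 + 2.54 + 78.8 + 70.2 + 7.74 = 504.28

504.28 ng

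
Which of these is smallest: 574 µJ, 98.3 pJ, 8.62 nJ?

98.3 pJ

574 µJ = 0.000574 J
98.3 pJ = 0.0000000000983 J
8.62 nJ = 0.00000000862 J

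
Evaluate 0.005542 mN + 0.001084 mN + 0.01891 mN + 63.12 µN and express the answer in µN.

88.656 µN

In µN:
  0.005542 mN = 0.005542 × 10³ µN = 5.542
  0.001084 mN = 0.001084 × 10³ µN = 1.084
  0.01891 mN = 0.01891 × 10³ µN = 18.91
  63.12 µN → 63.12
Sum: 5.542 + 1.084 + 18.91 + 63.12 = 88.656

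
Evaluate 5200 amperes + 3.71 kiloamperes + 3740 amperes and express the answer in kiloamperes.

12.65 kiloamperes

In kiloamperes:
  5200 amperes = 5200e-3 kiloamperes = 5.2
  3.71 kiloamperes → 3.71
  3740 amperes = 3740e-3 kiloamperes = 3.74
Sum: 5.2 + 3.71 + 3.74 = 12.65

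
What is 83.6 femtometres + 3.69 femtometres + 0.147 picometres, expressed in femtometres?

234.29 femtometres

In femtometres:
  83.6 femtometres → 83.6
  3.69 femtometres → 3.69
  0.147 picometres = 0.147 × 10^3 femtometres = 147
Sum: 83.6 + 3.69 + 147 = 234.29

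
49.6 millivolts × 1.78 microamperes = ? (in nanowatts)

49.6e-3 × 1.78e-6 = 88.288e-9 W

88.288 nanowatts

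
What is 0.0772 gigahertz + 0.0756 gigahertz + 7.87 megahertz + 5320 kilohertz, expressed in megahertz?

165.99 megahertz

In megahertz:
  0.0772 gigahertz = 0.0772 × 10³ megahertz = 77.2
  0.0756 gigahertz = 0.0756 × 10³ megahertz = 75.6
  7.87 megahertz → 7.87
  5320 kilohertz = 5320 × 10⁻³ megahertz = 5.32
Sum: 77.2 + 75.6 + 7.87 + 5.32 = 165.99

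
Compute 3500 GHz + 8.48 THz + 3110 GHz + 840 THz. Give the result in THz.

855.09 THz

In THz:
  3500 GHz = 3500 × 10^-3 THz = 3.5
  8.48 THz → 8.48
  3110 GHz = 3110 × 10^-3 THz = 3.11
  840 THz → 840
Sum: 3.5 + 8.48 + 3.11 + 840 = 855.09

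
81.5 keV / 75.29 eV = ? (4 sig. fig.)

(81.5 × 10^3) / (75.29) = 1.0825 × 10^3

1082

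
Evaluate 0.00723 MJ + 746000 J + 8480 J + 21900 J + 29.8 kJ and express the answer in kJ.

813.41 kJ

In kJ:
  0.00723 MJ = 0.00723 × 10³ kJ = 7.23
  746000 J = 746000 × 10⁻³ kJ = 746
  8480 J = 8480 × 10⁻³ kJ = 8.48
  21900 J = 21900 × 10⁻³ kJ = 21.9
  29.8 kJ → 29.8
Sum: 7.23 + 746 + 8.48 + 21.9 + 29.8 = 813.41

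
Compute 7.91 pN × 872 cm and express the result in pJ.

68.9752 pJ

7.91e-12 × 872e-2 = 6897.52e-14 J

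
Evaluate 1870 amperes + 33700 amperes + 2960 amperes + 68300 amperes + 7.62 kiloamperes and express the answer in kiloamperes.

In kiloamperes:
  1870 amperes = 1870 × 10⁻³ kiloamperes = 1.87
  33700 amperes = 33700 × 10⁻³ kiloamperes = 33.7
  2960 amperes = 2960 × 10⁻³ kiloamperes = 2.96
  68300 amperes = 68300 × 10⁻³ kiloamperes = 68.3
  7.62 kiloamperes → 7.62
Sum: 1.87 + 33.7 + 2.96 + 68.3 + 7.62 = 114.45

114.45 kiloamperes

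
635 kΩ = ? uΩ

kilo = 10³, micro = 10⁻⁶; factor is 10⁹.
635 × 10⁹ = 635000000000

635000000000 uΩ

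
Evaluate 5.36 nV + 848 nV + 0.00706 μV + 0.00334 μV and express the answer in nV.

In nV:
  5.36 nV → 5.36
  848 nV → 848
  0.00706 μV = 0.00706e3 nV = 7.06
  0.00334 μV = 0.00334e3 nV = 3.34
Sum: 5.36 + 848 + 7.06 + 3.34 = 863.76

863.76 nV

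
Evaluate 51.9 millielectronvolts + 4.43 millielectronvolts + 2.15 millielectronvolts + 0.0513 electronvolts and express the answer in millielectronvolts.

109.78 millielectronvolts

In millielectronvolts:
  51.9 millielectronvolts → 51.9
  4.43 millielectronvolts → 4.43
  2.15 millielectronvolts → 2.15
  0.0513 electronvolts = 0.0513 × 10^3 millielectronvolts = 51.3
Sum: 51.9 + 4.43 + 2.15 + 51.3 = 109.78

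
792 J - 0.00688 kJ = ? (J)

785.12 J

In J:
  792 J → 792
  0.00688 kJ = 0.00688 × 10³ J = 6.88
Difference: 792 - 6.88 = 785.12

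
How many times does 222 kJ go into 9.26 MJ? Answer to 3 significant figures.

(9.26 × 10^6) / (222 × 10^3) = 0.04171 × 10^3

41.7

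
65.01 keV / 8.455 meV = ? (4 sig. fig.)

7689000

(65.01 × 10³) / (8.455 × 10⁻³) = 7.6889 × 10⁶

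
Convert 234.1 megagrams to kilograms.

234100 kilograms

mega = 10⁶, kilo = 10³; factor is 10³.
234.1 × 10³ = 234100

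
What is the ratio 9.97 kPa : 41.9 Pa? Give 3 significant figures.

(9.97e3) / (41.9) = 0.2379e3

238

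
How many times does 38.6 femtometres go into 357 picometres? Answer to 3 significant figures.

(357e-12) / (38.6e-15) = 9.249e3

9250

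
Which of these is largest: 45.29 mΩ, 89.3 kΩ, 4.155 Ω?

89.3 kΩ

45.29 mΩ = 0.04529 Ω
89.3 kΩ = 89300 Ω
4.155 Ω = 4.155 Ω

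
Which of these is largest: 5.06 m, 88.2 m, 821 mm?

88.2 m

5.06 m = 5.06 m
88.2 m = 88.2 m
821 mm = 0.821 m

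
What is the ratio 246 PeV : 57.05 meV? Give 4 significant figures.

(246 × 10¹⁵) / (57.05 × 10⁻³) = 4.312 × 10¹⁸

4312000000000000000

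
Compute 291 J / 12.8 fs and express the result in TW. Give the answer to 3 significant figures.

(291) / (12.8e-15) = 22.734e15 W

22700 TW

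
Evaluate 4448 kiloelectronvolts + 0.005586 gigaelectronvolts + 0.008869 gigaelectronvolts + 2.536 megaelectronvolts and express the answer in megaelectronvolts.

In megaelectronvolts:
  4448 kiloelectronvolts = 4448 × 10⁻³ megaelectronvolts = 4.448
  0.005586 gigaelectronvolts = 0.005586 × 10³ megaelectronvolts = 5.586
  0.008869 gigaelectronvolts = 0.008869 × 10³ megaelectronvolts = 8.869
  2.536 megaelectronvolts → 2.536
Sum: 4.448 + 5.586 + 8.869 + 2.536 = 21.439

21.439 megaelectronvolts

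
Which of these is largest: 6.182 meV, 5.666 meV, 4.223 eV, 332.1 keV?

6.182 meV = 0.006182 eV
5.666 meV = 0.005666 eV
4.223 eV = 4.223 eV
332.1 keV = 332100 eV

332.1 keV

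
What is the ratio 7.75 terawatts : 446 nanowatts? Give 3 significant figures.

(7.75 × 10^12) / (446 × 10^-9) = 0.01738 × 10^21

17400000000000000000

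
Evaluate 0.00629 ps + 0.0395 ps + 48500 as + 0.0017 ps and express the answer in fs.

In fs:
  0.00629 ps = 0.00629 × 10³ fs = 6.29
  0.0395 ps = 0.0395 × 10³ fs = 39.5
  48500 as = 48500 × 10⁻³ fs = 48.5
  0.0017 ps = 0.0017 × 10³ fs = 1.7
Sum: 6.29 + 39.5 + 48.5 + 1.7 = 95.99

95.99 fs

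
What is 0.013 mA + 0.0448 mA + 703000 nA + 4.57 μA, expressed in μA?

In μA:
  0.013 mA = 0.013e3 μA = 13
  0.0448 mA = 0.0448e3 μA = 44.8
  703000 nA = 703000e-3 μA = 703
  4.57 μA → 4.57
Sum: 13 + 44.8 + 703 + 4.57 = 765.37

765.37 μA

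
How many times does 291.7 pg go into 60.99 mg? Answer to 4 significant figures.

209100000

(60.99 × 10^-3) / (291.7 × 10^-12) = 0.20908 × 10^9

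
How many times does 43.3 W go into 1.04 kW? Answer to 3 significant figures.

(1.04e3) / (43.3) = 0.02402e3

24.0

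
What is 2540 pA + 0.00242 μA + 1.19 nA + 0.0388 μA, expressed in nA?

44.95 nA

In nA:
  2540 pA = 2540 × 10^-3 nA = 2.54
  0.00242 μA = 0.00242 × 10^3 nA = 2.42
  1.19 nA → 1.19
  0.0388 μA = 0.0388 × 10^3 nA = 38.8
Sum: 2.54 + 2.42 + 1.19 + 38.8 = 44.95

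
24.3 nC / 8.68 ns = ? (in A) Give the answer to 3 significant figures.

2.80 A

(24.3 × 10⁻⁹) / (8.68 × 10⁻⁹) = 2.7995 A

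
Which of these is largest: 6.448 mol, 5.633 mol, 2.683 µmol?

6.448 mol = 6.448 mol
5.633 mol = 5.633 mol
2.683 µmol = 0.000002683 mol

6.448 mol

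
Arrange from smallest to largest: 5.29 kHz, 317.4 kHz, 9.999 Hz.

5.29 kHz = 5290 Hz
317.4 kHz = 317400 Hz
9.999 Hz = 9.999 Hz

9.999 Hz < 5.29 kHz < 317.4 kHz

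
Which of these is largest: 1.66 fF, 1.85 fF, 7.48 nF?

1.66 fF = 0.00000000000000166 F
1.85 fF = 0.00000000000000185 F
7.48 nF = 0.00000000748 F

7.48 nF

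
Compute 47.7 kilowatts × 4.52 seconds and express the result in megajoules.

0.215604 megajoules

47.7 × 10^3 × 4.52 = 215.604 × 10^3 J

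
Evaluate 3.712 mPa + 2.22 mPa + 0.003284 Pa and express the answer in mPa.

9.216 mPa

In mPa:
  3.712 mPa → 3.712
  2.22 mPa → 2.22
  0.003284 Pa = 0.003284 × 10³ mPa = 3.284
Sum: 3.712 + 2.22 + 3.284 = 9.216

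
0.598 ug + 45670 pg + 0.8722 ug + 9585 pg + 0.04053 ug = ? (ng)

1565.985 ng

In ng:
  0.598 ug = 0.598e3 ng = 598
  45670 pg = 45670e-3 ng = 45.67
  0.8722 ug = 0.8722e3 ng = 872.2
  9585 pg = 9585e-3 ng = 9.585
  0.04053 ug = 0.04053e3 ng = 40.53
Sum: 598 + 45.67 + 872.2 + 9.585 + 40.53 = 1565.985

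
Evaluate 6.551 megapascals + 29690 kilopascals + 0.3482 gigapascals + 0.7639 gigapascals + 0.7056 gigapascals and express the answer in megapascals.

In megapascals:
  6.551 megapascals → 6.551
  29690 kilopascals = 29690 × 10^-3 megapascals = 29.69
  0.3482 gigapascals = 0.3482 × 10^3 megapascals = 348.2
  0.7639 gigapascals = 0.7639 × 10^3 megapascals = 763.9
  0.7056 gigapascals = 0.7056 × 10^3 megapascals = 705.6
Sum: 6.551 + 29.69 + 348.2 + 763.9 + 705.6 = 1853.941

1853.941 megapascals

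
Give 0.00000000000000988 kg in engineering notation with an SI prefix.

9.88 pg

= 9.88e-12 g; 1e-12 is pico.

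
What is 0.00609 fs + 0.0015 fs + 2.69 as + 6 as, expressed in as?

16.28 as

In as:
  0.00609 fs = 0.00609 × 10^3 as = 6.09
  0.0015 fs = 0.0015 × 10^3 as = 1.5
  2.69 as → 2.69
  6 as → 6
Sum: 6.09 + 1.5 + 2.69 + 6 = 16.28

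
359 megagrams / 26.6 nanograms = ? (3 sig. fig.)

(359 × 10^6) / (26.6 × 10^-9) = 13.5 × 10^15

13500000000000000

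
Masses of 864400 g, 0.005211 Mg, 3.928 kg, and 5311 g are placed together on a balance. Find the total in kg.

878.85 kg

In kg:
  864400 g = 864400e-3 kg = 864.4
  0.005211 Mg = 0.005211e3 kg = 5.211
  3.928 kg → 3.928
  5311 g = 5311e-3 kg = 5.311
Sum: 864.4 + 5.211 + 3.928 + 5.311 = 878.85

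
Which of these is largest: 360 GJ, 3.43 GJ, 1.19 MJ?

360 GJ

360 GJ = 360000000000 J
3.43 GJ = 3430000000 J
1.19 MJ = 1190000 J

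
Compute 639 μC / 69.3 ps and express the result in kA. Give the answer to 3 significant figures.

(639e-6) / (69.3e-12) = 9.2208e6 A

9220 kA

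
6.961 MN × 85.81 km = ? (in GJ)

6.961 × 10⁶ × 85.81 × 10³ = 597.32341 × 10⁹ J

597.32341 GJ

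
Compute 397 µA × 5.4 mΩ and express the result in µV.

2.1438 µV

397 × 10^-6 × 5.4 × 10^-3 = 2143.8 × 10^-9 V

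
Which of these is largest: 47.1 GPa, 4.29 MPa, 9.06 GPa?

47.1 GPa = 47100000000 Pa
4.29 MPa = 4290000 Pa
9.06 GPa = 9060000000 Pa

47.1 GPa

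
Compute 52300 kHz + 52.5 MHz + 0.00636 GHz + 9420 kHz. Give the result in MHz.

120.58 MHz

In MHz:
  52300 kHz = 52300 × 10^-3 MHz = 52.3
  52.5 MHz → 52.5
  0.00636 GHz = 0.00636 × 10^3 MHz = 6.36
  9420 kHz = 9420 × 10^-3 MHz = 9.42
Sum: 52.3 + 52.5 + 6.36 + 9.42 = 120.58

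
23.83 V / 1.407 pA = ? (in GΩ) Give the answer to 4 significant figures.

16940 GΩ

(23.83) / (1.407e-12) = 16.9367e12 Ω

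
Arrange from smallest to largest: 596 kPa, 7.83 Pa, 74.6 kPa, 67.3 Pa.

7.83 Pa < 67.3 Pa < 74.6 kPa < 596 kPa

596 kPa = 596000 Pa
7.83 Pa = 7.83 Pa
74.6 kPa = 74600 Pa
67.3 Pa = 67.3 Pa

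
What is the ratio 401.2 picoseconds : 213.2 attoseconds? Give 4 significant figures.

1882000

(401.2 × 10⁻¹²) / (213.2 × 10⁻¹⁸) = 1.8818 × 10⁶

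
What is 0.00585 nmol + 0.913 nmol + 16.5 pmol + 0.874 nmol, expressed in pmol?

1809.35 pmol

In pmol:
  0.00585 nmol = 0.00585 × 10³ pmol = 5.85
  0.913 nmol = 0.913 × 10³ pmol = 913
  16.5 pmol → 16.5
  0.874 nmol = 0.874 × 10³ pmol = 874
Sum: 5.85 + 913 + 16.5 + 874 = 1809.35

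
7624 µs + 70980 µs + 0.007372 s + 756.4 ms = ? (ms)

842.376 ms

In ms:
  7624 µs = 7624 × 10⁻³ ms = 7.624
  70980 µs = 70980 × 10⁻³ ms = 70.98
  0.007372 s = 0.007372 × 10³ ms = 7.372
  756.4 ms → 756.4
Sum: 7.624 + 70.98 + 7.372 + 756.4 = 842.376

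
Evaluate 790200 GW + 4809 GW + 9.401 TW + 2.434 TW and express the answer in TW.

In TW:
  790200 GW = 790200 × 10⁻³ TW = 790.2
  4809 GW = 4809 × 10⁻³ TW = 4.809
  9.401 TW → 9.401
  2.434 TW → 2.434
Sum: 790.2 + 4.809 + 9.401 + 2.434 = 806.844

806.844 TW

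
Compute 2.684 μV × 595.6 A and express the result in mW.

1.5985904 mW

2.684 × 10^-6 × 595.6 = 1598.5904 × 10^-6 W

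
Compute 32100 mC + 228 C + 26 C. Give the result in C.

In C:
  32100 mC = 32100 × 10⁻³ C = 32.1
  228 C → 228
  26 C → 26
Sum: 32.1 + 228 + 26 = 286.1

286.1 C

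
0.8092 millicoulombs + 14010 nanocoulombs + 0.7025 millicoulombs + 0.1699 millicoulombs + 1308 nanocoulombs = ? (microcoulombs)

In microcoulombs:
  0.8092 millicoulombs = 0.8092 × 10^3 microcoulombs = 809.2
  14010 nanocoulombs = 14010 × 10^-3 microcoulombs = 14.01
  0.7025 millicoulombs = 0.7025 × 10^3 microcoulombs = 702.5
  0.1699 millicoulombs = 0.1699 × 10^3 microcoulombs = 169.9
  1308 nanocoulombs = 1308 × 10^-3 microcoulombs = 1.308
Sum: 809.2 + 14.01 + 702.5 + 169.9 + 1.308 = 1696.918

1696.918 microcoulombs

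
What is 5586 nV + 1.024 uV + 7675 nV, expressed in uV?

In uV:
  5586 nV = 5586 × 10^-3 uV = 5.586
  1.024 uV → 1.024
  7675 nV = 7675 × 10^-3 uV = 7.675
Sum: 5.586 + 1.024 + 7.675 = 14.285

14.285 uV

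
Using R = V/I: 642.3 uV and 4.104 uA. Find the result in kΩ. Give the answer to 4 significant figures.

0.1565 kΩ

(642.3 × 10^-6) / (4.104 × 10^-6) = 156.506 Ω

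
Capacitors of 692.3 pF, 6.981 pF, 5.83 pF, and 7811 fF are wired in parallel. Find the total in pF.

712.922 pF

In pF:
  692.3 pF → 692.3
  6.981 pF → 6.981
  5.83 pF → 5.83
  7811 fF = 7811e-3 pF = 7.811
Sum: 692.3 + 6.981 + 5.83 + 7.811 = 712.922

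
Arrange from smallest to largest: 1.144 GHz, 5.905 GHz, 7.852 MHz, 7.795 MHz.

1.144 GHz = 1144000000 Hz
5.905 GHz = 5905000000 Hz
7.852 MHz = 7852000 Hz
7.795 MHz = 7795000 Hz

7.795 MHz < 7.852 MHz < 1.144 GHz < 5.905 GHz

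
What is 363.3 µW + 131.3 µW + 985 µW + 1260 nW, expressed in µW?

1480.86 µW

In µW:
  363.3 µW → 363.3
  131.3 µW → 131.3
  985 µW → 985
  1260 nW = 1260e-3 µW = 1.26
Sum: 363.3 + 131.3 + 985 + 1.26 = 1480.86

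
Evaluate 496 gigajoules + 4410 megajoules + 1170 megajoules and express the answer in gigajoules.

501.58 gigajoules

In gigajoules:
  496 gigajoules → 496
  4410 megajoules = 4410 × 10^-3 gigajoules = 4.41
  1170 megajoules = 1170 × 10^-3 gigajoules = 1.17
Sum: 496 + 4.41 + 1.17 = 501.58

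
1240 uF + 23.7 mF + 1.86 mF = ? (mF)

In mF:
  1240 uF = 1240 × 10^-3 mF = 1.24
  23.7 mF → 23.7
  1.86 mF → 1.86
Sum: 1.24 + 23.7 + 1.86 = 26.8

26.8 mF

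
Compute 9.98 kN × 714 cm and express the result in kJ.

71.2572 kJ

9.98 × 10³ × 714 × 10⁻² = 7125.72 × 10¹ J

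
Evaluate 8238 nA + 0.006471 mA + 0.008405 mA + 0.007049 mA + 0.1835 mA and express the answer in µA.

In µA:
  8238 nA = 8238 × 10^-3 µA = 8.238
  0.006471 mA = 0.006471 × 10^3 µA = 6.471
  0.008405 mA = 0.008405 × 10^3 µA = 8.405
  0.007049 mA = 0.007049 × 10^3 µA = 7.049
  0.1835 mA = 0.1835 × 10^3 µA = 183.5
Sum: 8.238 + 6.471 + 8.405 + 7.049 + 183.5 = 213.663

213.663 µA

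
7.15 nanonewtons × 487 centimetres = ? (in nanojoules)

34.8205 nanojoules

7.15 × 10⁻⁹ × 487 × 10⁻² = 3482.05 × 10⁻¹¹ J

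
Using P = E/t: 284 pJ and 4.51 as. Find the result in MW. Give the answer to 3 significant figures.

(284 × 10^-12) / (4.51 × 10^-18) = 62.971 × 10^6 W

63.0 MW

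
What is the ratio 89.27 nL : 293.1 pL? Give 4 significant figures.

304.6

(89.27 × 10^-9) / (293.1 × 10^-12) = 0.30457 × 10^3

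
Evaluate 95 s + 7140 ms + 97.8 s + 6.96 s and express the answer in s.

In s:
  95 s → 95
  7140 ms = 7140 × 10^-3 s = 7.14
  97.8 s → 97.8
  6.96 s → 6.96
Sum: 95 + 7.14 + 97.8 + 6.96 = 206.9

206.9 s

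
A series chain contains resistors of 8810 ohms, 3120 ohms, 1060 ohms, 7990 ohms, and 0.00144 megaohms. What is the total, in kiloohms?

22.42 kiloohms

In kiloohms:
  8810 ohms = 8810 × 10^-3 kiloohms = 8.81
  3120 ohms = 3120 × 10^-3 kiloohms = 3.12
  1060 ohms = 1060 × 10^-3 kiloohms = 1.06
  7990 ohms = 7990 × 10^-3 kiloohms = 7.99
  0.00144 megaohms = 0.00144 × 10^3 kiloohms = 1.44
Sum: 8.81 + 3.12 + 1.06 + 7.99 + 1.44 = 22.42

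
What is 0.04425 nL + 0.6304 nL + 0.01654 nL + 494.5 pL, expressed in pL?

In pL:
  0.04425 nL = 0.04425e3 pL = 44.25
  0.6304 nL = 0.6304e3 pL = 630.4
  0.01654 nL = 0.01654e3 pL = 16.54
  494.5 pL → 494.5
Sum: 44.25 + 630.4 + 16.54 + 494.5 = 1185.69

1185.69 pL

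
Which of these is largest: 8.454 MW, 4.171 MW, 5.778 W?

8.454 MW

8.454 MW = 8454000 W
4.171 MW = 4171000 W
5.778 W = 5.778 W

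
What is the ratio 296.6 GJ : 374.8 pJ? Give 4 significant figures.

(296.6 × 10^9) / (374.8 × 10^-12) = 0.79136 × 10^21

791400000000000000000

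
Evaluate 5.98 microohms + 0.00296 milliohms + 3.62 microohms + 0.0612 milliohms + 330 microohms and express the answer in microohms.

In microohms:
  5.98 microohms → 5.98
  0.00296 milliohms = 0.00296 × 10³ microohms = 2.96
  3.62 microohms → 3.62
  0.0612 milliohms = 0.0612 × 10³ microohms = 61.2
  330 microohms → 330
Sum: 5.98 + 2.96 + 3.62 + 61.2 + 330 = 403.76

403.76 microohms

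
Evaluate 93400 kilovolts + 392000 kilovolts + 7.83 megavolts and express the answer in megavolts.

In megavolts:
  93400 kilovolts = 93400 × 10^-3 megavolts = 93.4
  392000 kilovolts = 392000 × 10^-3 megavolts = 392
  7.83 megavolts → 7.83
Sum: 93.4 + 392 + 7.83 = 493.23

493.23 megavolts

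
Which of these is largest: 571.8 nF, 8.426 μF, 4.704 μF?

8.426 μF

571.8 nF = 0.0000005718 F
8.426 μF = 0.000008426 F
4.704 μF = 0.000004704 F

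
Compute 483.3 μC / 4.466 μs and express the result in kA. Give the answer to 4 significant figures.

(483.3 × 10⁻⁶) / (4.466 × 10⁻⁶) = 108.218 A

0.1082 kA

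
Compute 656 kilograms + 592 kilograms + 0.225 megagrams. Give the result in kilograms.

In kilograms:
  656 kilograms → 656
  592 kilograms → 592
  0.225 megagrams = 0.225e3 kilograms = 225
Sum: 656 + 592 + 225 = 1473

1473 kilograms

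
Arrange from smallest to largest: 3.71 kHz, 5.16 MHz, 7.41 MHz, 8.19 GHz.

3.71 kHz = 3710 Hz
5.16 MHz = 5160000 Hz
7.41 MHz = 7410000 Hz
8.19 GHz = 8190000000 Hz

3.71 kHz < 5.16 MHz < 7.41 MHz < 8.19 GHz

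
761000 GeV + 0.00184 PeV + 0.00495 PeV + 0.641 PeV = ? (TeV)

1408.79 TeV

In TeV:
  761000 GeV = 761000 × 10^-3 TeV = 761
  0.00184 PeV = 0.00184 × 10^3 TeV = 1.84
  0.00495 PeV = 0.00495 × 10^3 TeV = 4.95
  0.641 PeV = 0.641 × 10^3 TeV = 641
Sum: 761 + 1.84 + 4.95 + 641 = 1408.79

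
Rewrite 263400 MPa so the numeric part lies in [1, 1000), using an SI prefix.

263.4 GPa

= 263.4 × 10^9 Pa; 10^9 is giga.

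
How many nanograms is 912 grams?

912000000000 nanograms

(no prefix) = 10^0, nano = 10^-9; factor is 10^9.
912 × 10^9 = 912000000000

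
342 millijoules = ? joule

0.342 joules

milli = 1e-3, (no prefix) = 1e0; factor is 1e-3.
342 × 1e-3 = 0.342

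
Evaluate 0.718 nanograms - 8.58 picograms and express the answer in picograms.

In picograms:
  0.718 nanograms = 0.718e3 picograms = 718
  8.58 picograms → 8.58
Difference: 718 - 8.58 = 709.42

709.42 picograms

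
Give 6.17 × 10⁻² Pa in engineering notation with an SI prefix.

61.7 mPa

= 61.7 × 10⁻³ Pa; 10⁻³ is milli.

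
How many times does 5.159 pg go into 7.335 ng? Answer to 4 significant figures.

(7.335e-9) / (5.159e-12) = 1.4218e3

1422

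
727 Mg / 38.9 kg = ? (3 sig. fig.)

(727e6) / (38.9e3) = 18.69e3

18700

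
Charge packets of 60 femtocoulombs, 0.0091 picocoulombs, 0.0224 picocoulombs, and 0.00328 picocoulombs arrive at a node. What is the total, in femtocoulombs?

In femtocoulombs:
  60 femtocoulombs → 60
  0.0091 picocoulombs = 0.0091 × 10^3 femtocoulombs = 9.1
  0.0224 picocoulombs = 0.0224 × 10^3 femtocoulombs = 22.4
  0.00328 picocoulombs = 0.00328 × 10^3 femtocoulombs = 3.28
Sum: 60 + 9.1 + 22.4 + 3.28 = 94.78

94.78 femtocoulombs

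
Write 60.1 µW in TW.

0.0000000000000000601 TW

micro = 10^-6, tera = 10^12; factor is 10^-18.
60.1 × 10^-18 = 0.0000000000000000601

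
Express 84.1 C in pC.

(no prefix) = 1e0, pico = 1e-12; factor is 1e12.
84.1 × 1e12 = 84100000000000

84100000000000 pC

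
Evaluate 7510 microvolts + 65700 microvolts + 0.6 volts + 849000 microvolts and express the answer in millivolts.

1522.21 millivolts

In millivolts:
  7510 microvolts = 7510 × 10⁻³ millivolts = 7.51
  65700 microvolts = 65700 × 10⁻³ millivolts = 65.7
  0.6 volts = 0.6 × 10³ millivolts = 600
  849000 microvolts = 849000 × 10⁻³ millivolts = 849
Sum: 7.51 + 65.7 + 600 + 849 = 1522.21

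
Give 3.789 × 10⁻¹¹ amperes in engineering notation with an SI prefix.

37.89 picoamperes

= 37.89 × 10⁻¹² amperes; 10⁻¹² is pico.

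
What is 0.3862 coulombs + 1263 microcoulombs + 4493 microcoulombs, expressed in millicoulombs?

In millicoulombs:
  0.3862 coulombs = 0.3862 × 10^3 millicoulombs = 386.2
  1263 microcoulombs = 1263 × 10^-3 millicoulombs = 1.263
  4493 microcoulombs = 4493 × 10^-3 millicoulombs = 4.493
Sum: 386.2 + 1.263 + 4.493 = 391.956

391.956 millicoulombs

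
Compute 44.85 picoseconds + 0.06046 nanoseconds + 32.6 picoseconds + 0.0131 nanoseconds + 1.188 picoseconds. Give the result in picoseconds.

In picoseconds:
  44.85 picoseconds → 44.85
  0.06046 nanoseconds = 0.06046 × 10^3 picoseconds = 60.46
  32.6 picoseconds → 32.6
  0.0131 nanoseconds = 0.0131 × 10^3 picoseconds = 13.1
  1.188 picoseconds → 1.188
Sum: 44.85 + 60.46 + 32.6 + 13.1 + 1.188 = 152.198

152.198 picoseconds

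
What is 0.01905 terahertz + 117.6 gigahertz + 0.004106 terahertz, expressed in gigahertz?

In gigahertz:
  0.01905 terahertz = 0.01905 × 10^3 gigahertz = 19.05
  117.6 gigahertz → 117.6
  0.004106 terahertz = 0.004106 × 10^3 gigahertz = 4.106
Sum: 19.05 + 117.6 + 4.106 = 140.756

140.756 gigahertz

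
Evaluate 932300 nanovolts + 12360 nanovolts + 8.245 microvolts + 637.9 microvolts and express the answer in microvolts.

In microvolts:
  932300 nanovolts = 932300e-3 microvolts = 932.3
  12360 nanovolts = 12360e-3 microvolts = 12.36
  8.245 microvolts → 8.245
  637.9 microvolts → 637.9
Sum: 932.3 + 12.36 + 8.245 + 637.9 = 1590.805

1590.805 microvolts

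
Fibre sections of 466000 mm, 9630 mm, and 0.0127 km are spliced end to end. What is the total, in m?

In m:
  466000 mm = 466000 × 10^-3 m = 466
  9630 mm = 9630 × 10^-3 m = 9.63
  0.0127 km = 0.0127 × 10^3 m = 12.7
Sum: 466 + 9.63 + 12.7 = 488.33

488.33 m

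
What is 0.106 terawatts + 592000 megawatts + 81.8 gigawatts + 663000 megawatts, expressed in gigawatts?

1442.8 gigawatts

In gigawatts:
  0.106 terawatts = 0.106 × 10^3 gigawatts = 106
  592000 megawatts = 592000 × 10^-3 gigawatts = 592
  81.8 gigawatts → 81.8
  663000 megawatts = 663000 × 10^-3 gigawatts = 663
Sum: 106 + 592 + 81.8 + 663 = 1442.8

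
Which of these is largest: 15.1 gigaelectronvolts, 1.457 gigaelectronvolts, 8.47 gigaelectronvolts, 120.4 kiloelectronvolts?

15.1 gigaelectronvolts = 15100000000 electronvolts
1.457 gigaelectronvolts = 1457000000 electronvolts
8.47 gigaelectronvolts = 8470000000 electronvolts
120.4 kiloelectronvolts = 120400 electronvolts

15.1 gigaelectronvolts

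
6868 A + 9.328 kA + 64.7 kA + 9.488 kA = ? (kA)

In kA:
  6868 A = 6868 × 10^-3 kA = 6.868
  9.328 kA → 9.328
  64.7 kA → 64.7
  9.488 kA → 9.488
Sum: 6.868 + 9.328 + 64.7 + 9.488 = 90.384

90.384 kA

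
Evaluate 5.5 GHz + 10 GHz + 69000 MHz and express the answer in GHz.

In GHz:
  5.5 GHz → 5.5
  10 GHz → 10
  69000 MHz = 69000 × 10^-3 GHz = 69
Sum: 5.5 + 10 + 69 = 84.5

84.5 GHz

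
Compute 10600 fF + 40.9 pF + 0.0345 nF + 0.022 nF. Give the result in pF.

108 pF

In pF:
  10600 fF = 10600 × 10^-3 pF = 10.6
  40.9 pF → 40.9
  0.0345 nF = 0.0345 × 10^3 pF = 34.5
  0.022 nF = 0.022 × 10^3 pF = 22
Sum: 10.6 + 40.9 + 34.5 + 22 = 108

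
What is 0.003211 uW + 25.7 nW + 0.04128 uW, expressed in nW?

In nW:
  0.003211 uW = 0.003211e3 nW = 3.211
  25.7 nW → 25.7
  0.04128 uW = 0.04128e3 nW = 41.28
Sum: 3.211 + 25.7 + 41.28 = 70.191

70.191 nW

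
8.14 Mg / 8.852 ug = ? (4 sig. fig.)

919600000000

(8.14 × 10⁶) / (8.852 × 10⁻⁶) = 0.91957 × 10¹²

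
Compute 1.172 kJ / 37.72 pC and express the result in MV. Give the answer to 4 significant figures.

(1.172 × 10³) / (37.72 × 10⁻¹²) = 0.031071 × 10¹⁵ V

31070000 MV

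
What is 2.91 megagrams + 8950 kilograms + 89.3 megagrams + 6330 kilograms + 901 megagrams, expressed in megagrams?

1008.49 megagrams

In megagrams:
  2.91 megagrams → 2.91
  8950 kilograms = 8950 × 10^-3 megagrams = 8.95
  89.3 megagrams → 89.3
  6330 kilograms = 6330 × 10^-3 megagrams = 6.33
  901 megagrams → 901
Sum: 2.91 + 8.95 + 89.3 + 6.33 + 901 = 1008.49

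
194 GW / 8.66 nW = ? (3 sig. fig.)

(194e9) / (8.66e-9) = 22.4e18

22400000000000000000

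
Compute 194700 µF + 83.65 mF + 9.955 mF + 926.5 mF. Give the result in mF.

1214.805 mF

In mF:
  194700 µF = 194700 × 10^-3 mF = 194.7
  83.65 mF → 83.65
  9.955 mF → 9.955
  926.5 mF → 926.5
Sum: 194.7 + 83.65 + 9.955 + 926.5 = 1214.805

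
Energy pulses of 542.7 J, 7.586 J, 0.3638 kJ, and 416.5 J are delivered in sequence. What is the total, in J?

In J:
  542.7 J → 542.7
  7.586 J → 7.586
  0.3638 kJ = 0.3638 × 10^3 J = 363.8
  416.5 J → 416.5
Sum: 542.7 + 7.586 + 363.8 + 416.5 = 1330.586

1330.586 J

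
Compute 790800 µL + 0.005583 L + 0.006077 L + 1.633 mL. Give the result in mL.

In mL:
  790800 µL = 790800e-3 mL = 790.8
  0.005583 L = 0.005583e3 mL = 5.583
  0.006077 L = 0.006077e3 mL = 6.077
  1.633 mL → 1.633
Sum: 790.8 + 5.583 + 6.077 + 1.633 = 804.093

804.093 mL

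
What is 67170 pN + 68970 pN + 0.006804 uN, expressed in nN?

In nN:
  67170 pN = 67170e-3 nN = 67.17
  68970 pN = 68970e-3 nN = 68.97
  0.006804 uN = 0.006804e3 nN = 6.804
Sum: 67.17 + 68.97 + 6.804 = 142.944

142.944 nN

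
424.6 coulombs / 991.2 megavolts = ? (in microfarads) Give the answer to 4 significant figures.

0.4284 microfarads

(424.6) / (991.2e6) = 0.42837e-6 F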